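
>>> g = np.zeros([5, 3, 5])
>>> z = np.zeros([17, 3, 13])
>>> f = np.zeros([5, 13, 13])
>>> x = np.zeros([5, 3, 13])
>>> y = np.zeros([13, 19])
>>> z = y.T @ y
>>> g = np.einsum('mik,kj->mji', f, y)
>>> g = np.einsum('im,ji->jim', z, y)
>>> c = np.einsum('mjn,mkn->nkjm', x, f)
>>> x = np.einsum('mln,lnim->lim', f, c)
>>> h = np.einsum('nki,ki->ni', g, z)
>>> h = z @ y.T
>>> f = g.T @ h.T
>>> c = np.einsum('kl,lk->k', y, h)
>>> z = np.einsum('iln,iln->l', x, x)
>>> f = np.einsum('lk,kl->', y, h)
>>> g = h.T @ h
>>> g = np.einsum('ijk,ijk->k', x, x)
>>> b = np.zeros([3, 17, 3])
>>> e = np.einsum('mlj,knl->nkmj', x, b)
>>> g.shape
(5,)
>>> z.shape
(3,)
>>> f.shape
()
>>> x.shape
(13, 3, 5)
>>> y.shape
(13, 19)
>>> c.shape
(13,)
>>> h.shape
(19, 13)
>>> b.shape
(3, 17, 3)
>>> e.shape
(17, 3, 13, 5)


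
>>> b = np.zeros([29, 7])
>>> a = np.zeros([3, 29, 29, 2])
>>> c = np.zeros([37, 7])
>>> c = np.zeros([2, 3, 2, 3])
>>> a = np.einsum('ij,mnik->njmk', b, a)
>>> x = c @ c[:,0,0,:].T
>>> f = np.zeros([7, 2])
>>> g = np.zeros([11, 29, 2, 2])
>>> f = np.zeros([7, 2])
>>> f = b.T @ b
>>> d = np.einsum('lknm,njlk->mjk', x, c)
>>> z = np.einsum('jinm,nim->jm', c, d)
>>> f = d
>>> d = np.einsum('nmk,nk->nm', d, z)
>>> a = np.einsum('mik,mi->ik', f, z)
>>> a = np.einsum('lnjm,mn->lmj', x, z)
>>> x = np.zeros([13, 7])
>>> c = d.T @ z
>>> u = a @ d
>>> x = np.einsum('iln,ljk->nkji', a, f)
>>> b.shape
(29, 7)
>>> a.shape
(2, 2, 2)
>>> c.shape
(3, 3)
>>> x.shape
(2, 3, 3, 2)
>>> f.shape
(2, 3, 3)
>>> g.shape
(11, 29, 2, 2)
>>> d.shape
(2, 3)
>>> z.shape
(2, 3)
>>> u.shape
(2, 2, 3)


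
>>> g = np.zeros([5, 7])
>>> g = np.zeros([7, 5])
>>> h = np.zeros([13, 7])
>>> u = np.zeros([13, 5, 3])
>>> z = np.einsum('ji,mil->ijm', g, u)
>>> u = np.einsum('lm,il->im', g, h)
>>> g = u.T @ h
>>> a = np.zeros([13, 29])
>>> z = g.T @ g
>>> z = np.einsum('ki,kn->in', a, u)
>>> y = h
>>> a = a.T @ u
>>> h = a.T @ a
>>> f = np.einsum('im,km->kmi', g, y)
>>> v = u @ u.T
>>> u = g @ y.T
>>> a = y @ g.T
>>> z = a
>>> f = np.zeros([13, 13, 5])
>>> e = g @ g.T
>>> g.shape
(5, 7)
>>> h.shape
(5, 5)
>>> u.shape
(5, 13)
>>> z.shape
(13, 5)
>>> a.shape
(13, 5)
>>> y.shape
(13, 7)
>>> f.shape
(13, 13, 5)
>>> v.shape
(13, 13)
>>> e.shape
(5, 5)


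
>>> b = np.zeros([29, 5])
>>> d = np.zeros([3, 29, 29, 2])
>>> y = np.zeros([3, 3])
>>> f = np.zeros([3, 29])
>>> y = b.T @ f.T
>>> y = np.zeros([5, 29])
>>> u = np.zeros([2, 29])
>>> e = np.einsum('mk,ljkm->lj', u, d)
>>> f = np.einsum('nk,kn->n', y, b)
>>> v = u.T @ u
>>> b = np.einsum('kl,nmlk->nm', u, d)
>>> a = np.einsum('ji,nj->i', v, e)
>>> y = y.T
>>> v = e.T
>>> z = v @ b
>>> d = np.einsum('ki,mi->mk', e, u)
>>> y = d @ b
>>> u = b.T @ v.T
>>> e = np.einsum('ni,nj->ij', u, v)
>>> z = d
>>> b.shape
(3, 29)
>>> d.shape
(2, 3)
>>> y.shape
(2, 29)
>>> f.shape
(5,)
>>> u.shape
(29, 29)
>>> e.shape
(29, 3)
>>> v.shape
(29, 3)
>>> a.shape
(29,)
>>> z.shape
(2, 3)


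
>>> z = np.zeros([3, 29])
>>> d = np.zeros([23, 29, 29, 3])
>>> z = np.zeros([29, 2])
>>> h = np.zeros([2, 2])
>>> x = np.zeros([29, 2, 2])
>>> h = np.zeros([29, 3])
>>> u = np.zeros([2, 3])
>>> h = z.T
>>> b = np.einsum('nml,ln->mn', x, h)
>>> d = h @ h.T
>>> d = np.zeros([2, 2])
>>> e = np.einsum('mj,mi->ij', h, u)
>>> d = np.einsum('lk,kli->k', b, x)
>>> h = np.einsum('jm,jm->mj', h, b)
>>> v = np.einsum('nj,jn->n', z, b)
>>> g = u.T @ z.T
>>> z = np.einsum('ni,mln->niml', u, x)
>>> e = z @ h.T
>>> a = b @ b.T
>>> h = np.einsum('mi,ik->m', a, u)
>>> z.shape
(2, 3, 29, 2)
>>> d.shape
(29,)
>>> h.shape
(2,)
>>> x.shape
(29, 2, 2)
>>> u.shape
(2, 3)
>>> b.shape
(2, 29)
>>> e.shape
(2, 3, 29, 29)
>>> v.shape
(29,)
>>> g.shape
(3, 29)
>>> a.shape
(2, 2)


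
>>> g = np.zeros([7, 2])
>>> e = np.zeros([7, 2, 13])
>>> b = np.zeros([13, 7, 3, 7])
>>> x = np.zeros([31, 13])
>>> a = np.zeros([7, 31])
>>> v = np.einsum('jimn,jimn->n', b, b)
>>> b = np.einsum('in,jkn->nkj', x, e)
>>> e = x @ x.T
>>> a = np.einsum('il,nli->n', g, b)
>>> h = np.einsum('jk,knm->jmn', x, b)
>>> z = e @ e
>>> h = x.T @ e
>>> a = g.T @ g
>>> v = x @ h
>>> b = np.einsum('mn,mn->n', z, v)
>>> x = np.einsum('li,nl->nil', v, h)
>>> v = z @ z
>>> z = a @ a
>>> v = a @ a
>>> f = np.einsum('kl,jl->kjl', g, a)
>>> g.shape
(7, 2)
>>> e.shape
(31, 31)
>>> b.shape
(31,)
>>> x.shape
(13, 31, 31)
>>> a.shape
(2, 2)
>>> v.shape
(2, 2)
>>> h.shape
(13, 31)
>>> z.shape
(2, 2)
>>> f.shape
(7, 2, 2)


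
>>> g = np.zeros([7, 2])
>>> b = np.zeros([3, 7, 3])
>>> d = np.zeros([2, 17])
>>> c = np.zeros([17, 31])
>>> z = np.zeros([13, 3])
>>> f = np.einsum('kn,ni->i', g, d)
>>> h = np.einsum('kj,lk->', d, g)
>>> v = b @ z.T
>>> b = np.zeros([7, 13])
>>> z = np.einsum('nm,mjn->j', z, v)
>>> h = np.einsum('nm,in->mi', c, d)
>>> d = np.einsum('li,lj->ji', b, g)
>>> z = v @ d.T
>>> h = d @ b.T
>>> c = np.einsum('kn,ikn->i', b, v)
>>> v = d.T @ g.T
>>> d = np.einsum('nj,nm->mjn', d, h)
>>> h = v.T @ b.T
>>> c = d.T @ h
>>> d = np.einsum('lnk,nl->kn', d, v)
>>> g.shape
(7, 2)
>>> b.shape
(7, 13)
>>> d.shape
(2, 13)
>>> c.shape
(2, 13, 7)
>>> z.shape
(3, 7, 2)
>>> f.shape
(17,)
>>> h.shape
(7, 7)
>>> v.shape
(13, 7)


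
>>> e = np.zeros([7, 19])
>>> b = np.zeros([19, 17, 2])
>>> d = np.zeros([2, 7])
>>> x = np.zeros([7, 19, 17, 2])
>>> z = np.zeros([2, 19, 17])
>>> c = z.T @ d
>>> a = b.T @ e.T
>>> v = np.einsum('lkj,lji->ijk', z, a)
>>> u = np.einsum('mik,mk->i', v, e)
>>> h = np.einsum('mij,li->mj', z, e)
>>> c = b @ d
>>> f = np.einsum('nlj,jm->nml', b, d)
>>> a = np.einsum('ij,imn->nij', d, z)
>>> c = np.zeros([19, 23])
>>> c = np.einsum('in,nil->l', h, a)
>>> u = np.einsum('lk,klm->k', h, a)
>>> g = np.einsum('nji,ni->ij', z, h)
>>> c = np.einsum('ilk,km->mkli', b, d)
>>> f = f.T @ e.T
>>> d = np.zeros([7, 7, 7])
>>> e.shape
(7, 19)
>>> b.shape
(19, 17, 2)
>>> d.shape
(7, 7, 7)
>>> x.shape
(7, 19, 17, 2)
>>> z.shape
(2, 19, 17)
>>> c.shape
(7, 2, 17, 19)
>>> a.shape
(17, 2, 7)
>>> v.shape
(7, 17, 19)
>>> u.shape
(17,)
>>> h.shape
(2, 17)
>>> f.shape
(17, 7, 7)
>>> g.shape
(17, 19)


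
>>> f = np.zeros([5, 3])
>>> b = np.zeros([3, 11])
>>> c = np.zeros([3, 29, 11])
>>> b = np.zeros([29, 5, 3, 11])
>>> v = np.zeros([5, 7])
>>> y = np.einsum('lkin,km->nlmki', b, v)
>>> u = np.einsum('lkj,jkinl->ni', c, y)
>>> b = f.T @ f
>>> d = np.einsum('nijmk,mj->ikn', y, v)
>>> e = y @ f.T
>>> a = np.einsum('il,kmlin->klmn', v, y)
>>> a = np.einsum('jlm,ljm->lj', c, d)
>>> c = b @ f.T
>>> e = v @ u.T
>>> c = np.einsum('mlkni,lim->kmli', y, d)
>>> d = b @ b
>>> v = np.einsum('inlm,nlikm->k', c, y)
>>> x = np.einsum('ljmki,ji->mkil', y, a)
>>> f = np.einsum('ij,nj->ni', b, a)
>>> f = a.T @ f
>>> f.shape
(3, 3)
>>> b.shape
(3, 3)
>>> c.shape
(7, 11, 29, 3)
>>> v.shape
(5,)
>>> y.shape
(11, 29, 7, 5, 3)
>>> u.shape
(5, 7)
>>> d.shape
(3, 3)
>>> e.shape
(5, 5)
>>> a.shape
(29, 3)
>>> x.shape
(7, 5, 3, 11)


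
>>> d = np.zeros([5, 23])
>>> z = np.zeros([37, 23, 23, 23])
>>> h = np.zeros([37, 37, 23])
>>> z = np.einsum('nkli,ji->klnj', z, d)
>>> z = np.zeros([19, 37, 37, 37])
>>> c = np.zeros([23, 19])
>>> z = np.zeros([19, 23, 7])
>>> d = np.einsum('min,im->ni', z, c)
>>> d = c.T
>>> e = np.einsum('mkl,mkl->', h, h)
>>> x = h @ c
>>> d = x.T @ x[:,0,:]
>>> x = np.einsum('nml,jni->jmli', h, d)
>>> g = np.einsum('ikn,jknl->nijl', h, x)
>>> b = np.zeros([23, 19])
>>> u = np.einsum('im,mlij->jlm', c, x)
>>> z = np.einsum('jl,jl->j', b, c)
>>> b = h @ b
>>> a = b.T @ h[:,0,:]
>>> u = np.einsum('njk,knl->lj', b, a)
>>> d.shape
(19, 37, 19)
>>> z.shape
(23,)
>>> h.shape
(37, 37, 23)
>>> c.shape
(23, 19)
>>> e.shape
()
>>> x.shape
(19, 37, 23, 19)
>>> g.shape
(23, 37, 19, 19)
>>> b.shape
(37, 37, 19)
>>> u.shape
(23, 37)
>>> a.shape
(19, 37, 23)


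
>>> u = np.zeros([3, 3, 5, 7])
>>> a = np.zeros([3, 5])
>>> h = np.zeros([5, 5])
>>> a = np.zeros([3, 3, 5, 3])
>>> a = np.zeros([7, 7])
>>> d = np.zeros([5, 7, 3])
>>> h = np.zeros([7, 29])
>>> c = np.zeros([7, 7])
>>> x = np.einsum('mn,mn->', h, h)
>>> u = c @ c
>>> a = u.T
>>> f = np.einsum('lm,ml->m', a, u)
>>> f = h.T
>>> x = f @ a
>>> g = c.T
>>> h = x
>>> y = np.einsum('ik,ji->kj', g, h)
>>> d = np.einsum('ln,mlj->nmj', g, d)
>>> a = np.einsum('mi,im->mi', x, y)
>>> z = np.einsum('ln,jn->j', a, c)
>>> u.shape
(7, 7)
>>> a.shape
(29, 7)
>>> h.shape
(29, 7)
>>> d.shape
(7, 5, 3)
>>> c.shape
(7, 7)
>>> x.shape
(29, 7)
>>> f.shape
(29, 7)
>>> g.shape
(7, 7)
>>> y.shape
(7, 29)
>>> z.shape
(7,)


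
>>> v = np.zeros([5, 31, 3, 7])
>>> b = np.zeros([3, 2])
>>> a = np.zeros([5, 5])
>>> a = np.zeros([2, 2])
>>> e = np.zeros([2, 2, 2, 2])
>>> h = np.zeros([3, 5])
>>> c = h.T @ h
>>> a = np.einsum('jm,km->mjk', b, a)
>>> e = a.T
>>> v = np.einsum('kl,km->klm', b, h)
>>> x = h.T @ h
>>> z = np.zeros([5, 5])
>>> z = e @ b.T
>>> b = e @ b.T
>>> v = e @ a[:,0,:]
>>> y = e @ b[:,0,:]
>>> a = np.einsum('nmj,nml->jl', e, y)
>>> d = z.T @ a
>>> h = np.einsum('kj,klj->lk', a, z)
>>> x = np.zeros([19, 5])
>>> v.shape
(2, 3, 2)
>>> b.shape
(2, 3, 3)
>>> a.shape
(2, 3)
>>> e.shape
(2, 3, 2)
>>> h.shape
(3, 2)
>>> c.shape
(5, 5)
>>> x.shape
(19, 5)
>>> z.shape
(2, 3, 3)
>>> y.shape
(2, 3, 3)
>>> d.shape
(3, 3, 3)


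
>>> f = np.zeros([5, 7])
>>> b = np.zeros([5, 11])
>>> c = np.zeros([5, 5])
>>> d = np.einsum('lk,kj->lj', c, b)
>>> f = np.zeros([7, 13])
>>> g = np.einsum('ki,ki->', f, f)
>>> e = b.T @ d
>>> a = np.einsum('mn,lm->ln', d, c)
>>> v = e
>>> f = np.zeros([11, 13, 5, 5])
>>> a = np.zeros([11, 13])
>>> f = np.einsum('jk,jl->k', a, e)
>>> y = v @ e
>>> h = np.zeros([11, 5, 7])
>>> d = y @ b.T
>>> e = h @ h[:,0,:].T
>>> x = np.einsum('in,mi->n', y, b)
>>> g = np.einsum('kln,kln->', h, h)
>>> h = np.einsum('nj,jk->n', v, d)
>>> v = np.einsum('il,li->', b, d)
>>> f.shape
(13,)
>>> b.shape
(5, 11)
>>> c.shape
(5, 5)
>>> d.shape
(11, 5)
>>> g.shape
()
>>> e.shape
(11, 5, 11)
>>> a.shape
(11, 13)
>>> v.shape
()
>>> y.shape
(11, 11)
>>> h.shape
(11,)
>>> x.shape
(11,)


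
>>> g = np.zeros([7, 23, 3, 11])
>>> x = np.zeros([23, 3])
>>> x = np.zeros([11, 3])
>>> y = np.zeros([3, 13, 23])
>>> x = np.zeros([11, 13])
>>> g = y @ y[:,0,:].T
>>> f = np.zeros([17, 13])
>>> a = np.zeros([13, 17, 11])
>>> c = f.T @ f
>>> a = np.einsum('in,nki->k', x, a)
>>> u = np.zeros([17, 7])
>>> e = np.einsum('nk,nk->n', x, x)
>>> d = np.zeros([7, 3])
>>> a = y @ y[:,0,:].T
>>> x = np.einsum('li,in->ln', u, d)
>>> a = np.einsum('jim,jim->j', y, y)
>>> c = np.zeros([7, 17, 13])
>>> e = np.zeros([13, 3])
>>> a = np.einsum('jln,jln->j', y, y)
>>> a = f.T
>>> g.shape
(3, 13, 3)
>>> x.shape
(17, 3)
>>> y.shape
(3, 13, 23)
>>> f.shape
(17, 13)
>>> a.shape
(13, 17)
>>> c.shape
(7, 17, 13)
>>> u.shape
(17, 7)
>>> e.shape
(13, 3)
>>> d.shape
(7, 3)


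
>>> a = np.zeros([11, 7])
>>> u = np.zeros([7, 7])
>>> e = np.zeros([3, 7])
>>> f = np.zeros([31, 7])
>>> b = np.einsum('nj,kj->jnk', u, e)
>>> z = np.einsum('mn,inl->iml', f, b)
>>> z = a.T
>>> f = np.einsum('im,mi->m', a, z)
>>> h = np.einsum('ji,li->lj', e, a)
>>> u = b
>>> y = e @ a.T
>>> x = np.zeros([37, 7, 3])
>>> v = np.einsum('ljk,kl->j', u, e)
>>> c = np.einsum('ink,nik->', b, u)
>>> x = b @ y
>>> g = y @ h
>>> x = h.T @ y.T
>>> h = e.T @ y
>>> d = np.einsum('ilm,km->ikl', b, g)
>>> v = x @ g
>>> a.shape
(11, 7)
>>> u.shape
(7, 7, 3)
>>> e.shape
(3, 7)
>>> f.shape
(7,)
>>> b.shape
(7, 7, 3)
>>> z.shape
(7, 11)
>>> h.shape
(7, 11)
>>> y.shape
(3, 11)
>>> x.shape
(3, 3)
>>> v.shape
(3, 3)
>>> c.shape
()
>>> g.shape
(3, 3)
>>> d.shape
(7, 3, 7)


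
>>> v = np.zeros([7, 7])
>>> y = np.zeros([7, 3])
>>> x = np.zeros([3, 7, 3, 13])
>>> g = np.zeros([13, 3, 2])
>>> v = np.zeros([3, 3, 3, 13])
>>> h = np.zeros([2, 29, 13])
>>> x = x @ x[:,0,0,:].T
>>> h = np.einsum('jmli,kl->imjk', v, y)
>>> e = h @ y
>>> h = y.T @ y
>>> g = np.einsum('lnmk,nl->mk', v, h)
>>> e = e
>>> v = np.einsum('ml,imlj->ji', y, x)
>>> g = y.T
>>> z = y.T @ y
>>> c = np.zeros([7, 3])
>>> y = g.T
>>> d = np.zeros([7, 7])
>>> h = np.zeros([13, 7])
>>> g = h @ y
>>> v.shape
(3, 3)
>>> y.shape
(7, 3)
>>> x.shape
(3, 7, 3, 3)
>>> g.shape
(13, 3)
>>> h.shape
(13, 7)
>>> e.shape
(13, 3, 3, 3)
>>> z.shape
(3, 3)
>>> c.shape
(7, 3)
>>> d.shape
(7, 7)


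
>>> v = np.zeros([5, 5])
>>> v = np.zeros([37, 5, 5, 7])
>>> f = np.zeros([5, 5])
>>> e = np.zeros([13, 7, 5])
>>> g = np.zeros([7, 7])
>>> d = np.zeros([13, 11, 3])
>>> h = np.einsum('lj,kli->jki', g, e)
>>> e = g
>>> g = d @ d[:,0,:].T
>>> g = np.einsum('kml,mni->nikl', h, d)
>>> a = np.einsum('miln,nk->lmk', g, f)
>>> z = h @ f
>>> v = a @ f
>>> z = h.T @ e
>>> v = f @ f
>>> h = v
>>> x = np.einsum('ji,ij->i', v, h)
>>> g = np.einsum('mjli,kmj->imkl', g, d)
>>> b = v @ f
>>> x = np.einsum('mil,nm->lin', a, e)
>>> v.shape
(5, 5)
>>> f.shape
(5, 5)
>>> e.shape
(7, 7)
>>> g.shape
(5, 11, 13, 7)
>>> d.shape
(13, 11, 3)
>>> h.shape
(5, 5)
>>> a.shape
(7, 11, 5)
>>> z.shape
(5, 13, 7)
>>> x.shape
(5, 11, 7)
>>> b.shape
(5, 5)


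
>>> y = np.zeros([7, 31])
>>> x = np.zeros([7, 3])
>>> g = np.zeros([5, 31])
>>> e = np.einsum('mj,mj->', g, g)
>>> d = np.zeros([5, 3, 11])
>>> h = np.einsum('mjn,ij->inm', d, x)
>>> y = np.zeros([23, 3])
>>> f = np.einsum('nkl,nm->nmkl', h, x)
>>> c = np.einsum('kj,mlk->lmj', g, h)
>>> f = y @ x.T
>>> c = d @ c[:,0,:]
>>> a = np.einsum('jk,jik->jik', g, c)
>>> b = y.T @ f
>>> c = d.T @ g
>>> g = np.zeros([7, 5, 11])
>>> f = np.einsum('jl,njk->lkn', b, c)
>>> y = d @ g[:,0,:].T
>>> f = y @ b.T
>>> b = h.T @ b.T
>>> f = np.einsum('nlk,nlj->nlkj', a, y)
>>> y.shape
(5, 3, 7)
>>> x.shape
(7, 3)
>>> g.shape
(7, 5, 11)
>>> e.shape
()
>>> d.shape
(5, 3, 11)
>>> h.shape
(7, 11, 5)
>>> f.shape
(5, 3, 31, 7)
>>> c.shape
(11, 3, 31)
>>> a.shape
(5, 3, 31)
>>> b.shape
(5, 11, 3)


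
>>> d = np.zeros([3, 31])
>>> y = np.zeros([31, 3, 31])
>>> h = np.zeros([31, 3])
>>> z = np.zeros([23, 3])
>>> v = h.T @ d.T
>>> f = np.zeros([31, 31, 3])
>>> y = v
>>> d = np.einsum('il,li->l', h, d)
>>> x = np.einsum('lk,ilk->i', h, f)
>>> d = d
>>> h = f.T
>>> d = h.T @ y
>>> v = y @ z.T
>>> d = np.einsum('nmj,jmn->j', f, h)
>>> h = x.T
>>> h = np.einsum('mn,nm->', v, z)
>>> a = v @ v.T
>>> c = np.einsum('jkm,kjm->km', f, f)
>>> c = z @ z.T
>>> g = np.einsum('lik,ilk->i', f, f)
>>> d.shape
(3,)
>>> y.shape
(3, 3)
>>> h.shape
()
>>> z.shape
(23, 3)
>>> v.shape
(3, 23)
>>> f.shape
(31, 31, 3)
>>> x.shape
(31,)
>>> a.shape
(3, 3)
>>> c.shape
(23, 23)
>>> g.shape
(31,)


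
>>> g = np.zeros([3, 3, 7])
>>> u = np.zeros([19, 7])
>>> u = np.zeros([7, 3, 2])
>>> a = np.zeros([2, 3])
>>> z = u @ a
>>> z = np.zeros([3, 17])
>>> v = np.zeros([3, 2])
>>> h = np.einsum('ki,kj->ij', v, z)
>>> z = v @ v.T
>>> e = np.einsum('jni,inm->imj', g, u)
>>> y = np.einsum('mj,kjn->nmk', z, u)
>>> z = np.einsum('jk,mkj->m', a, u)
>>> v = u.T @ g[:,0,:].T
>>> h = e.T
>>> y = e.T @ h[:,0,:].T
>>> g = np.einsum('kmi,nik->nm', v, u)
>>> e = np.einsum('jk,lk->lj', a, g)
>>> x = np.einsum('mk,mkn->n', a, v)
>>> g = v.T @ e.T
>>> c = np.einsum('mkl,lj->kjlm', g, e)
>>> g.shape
(3, 3, 7)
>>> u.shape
(7, 3, 2)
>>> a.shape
(2, 3)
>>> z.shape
(7,)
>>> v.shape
(2, 3, 3)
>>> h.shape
(3, 2, 7)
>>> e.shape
(7, 2)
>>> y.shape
(3, 2, 3)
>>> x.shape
(3,)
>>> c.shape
(3, 2, 7, 3)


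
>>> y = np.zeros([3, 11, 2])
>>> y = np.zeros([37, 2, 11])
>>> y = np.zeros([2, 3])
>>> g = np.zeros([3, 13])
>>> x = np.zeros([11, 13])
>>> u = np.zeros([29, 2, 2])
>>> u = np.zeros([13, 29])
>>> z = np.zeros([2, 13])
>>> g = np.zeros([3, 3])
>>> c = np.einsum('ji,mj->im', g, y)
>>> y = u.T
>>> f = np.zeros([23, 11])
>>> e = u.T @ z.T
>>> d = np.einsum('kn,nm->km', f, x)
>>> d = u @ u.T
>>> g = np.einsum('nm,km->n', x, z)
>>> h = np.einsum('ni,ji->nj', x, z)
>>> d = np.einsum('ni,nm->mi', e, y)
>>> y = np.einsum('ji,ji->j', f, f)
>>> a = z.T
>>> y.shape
(23,)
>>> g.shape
(11,)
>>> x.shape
(11, 13)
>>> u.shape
(13, 29)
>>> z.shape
(2, 13)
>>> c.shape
(3, 2)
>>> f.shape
(23, 11)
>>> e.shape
(29, 2)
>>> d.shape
(13, 2)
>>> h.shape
(11, 2)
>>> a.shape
(13, 2)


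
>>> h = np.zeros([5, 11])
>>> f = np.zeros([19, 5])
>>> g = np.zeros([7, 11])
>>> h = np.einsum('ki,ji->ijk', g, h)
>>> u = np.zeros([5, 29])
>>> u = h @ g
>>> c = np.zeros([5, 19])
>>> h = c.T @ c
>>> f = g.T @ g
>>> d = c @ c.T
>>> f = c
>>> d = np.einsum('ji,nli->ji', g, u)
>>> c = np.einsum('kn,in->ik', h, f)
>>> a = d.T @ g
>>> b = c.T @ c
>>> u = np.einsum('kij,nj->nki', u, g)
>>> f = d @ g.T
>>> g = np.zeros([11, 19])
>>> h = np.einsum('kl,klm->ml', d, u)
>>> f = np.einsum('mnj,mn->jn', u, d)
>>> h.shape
(5, 11)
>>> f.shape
(5, 11)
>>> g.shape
(11, 19)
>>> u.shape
(7, 11, 5)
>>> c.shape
(5, 19)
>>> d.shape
(7, 11)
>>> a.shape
(11, 11)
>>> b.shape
(19, 19)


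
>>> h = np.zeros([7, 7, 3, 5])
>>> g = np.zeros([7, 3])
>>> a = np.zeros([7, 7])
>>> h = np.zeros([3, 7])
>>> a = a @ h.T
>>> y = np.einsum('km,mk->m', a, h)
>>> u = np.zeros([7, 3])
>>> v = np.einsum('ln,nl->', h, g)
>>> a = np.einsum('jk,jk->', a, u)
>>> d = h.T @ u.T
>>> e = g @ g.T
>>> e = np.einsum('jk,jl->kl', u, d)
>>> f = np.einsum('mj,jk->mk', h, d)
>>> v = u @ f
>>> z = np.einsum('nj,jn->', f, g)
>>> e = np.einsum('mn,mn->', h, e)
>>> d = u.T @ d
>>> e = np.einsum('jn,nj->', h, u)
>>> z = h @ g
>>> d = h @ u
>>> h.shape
(3, 7)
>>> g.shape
(7, 3)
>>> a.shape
()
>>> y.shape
(3,)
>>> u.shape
(7, 3)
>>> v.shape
(7, 7)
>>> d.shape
(3, 3)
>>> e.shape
()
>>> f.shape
(3, 7)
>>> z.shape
(3, 3)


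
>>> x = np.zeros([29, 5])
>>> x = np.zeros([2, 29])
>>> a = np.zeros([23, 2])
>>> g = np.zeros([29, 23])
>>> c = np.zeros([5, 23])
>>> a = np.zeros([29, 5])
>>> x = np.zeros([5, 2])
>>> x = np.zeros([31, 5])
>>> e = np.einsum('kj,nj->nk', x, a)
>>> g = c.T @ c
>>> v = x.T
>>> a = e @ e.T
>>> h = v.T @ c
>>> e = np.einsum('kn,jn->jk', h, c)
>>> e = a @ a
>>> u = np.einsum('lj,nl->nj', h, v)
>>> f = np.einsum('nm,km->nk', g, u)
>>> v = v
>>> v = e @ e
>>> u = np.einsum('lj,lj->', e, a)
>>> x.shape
(31, 5)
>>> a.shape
(29, 29)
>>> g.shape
(23, 23)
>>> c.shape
(5, 23)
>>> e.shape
(29, 29)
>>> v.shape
(29, 29)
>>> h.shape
(31, 23)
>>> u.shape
()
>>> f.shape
(23, 5)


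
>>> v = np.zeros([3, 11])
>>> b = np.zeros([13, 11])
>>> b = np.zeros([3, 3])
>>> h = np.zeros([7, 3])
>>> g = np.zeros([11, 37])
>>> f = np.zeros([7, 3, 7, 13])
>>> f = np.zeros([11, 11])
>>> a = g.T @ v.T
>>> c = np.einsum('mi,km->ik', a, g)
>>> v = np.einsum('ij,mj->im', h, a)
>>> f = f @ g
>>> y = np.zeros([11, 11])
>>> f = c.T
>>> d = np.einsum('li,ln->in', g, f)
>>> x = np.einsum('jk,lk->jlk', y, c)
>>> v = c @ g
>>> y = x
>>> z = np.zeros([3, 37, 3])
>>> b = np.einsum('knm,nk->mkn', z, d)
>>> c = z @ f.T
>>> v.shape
(3, 37)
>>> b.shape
(3, 3, 37)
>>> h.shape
(7, 3)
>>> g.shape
(11, 37)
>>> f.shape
(11, 3)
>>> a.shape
(37, 3)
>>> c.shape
(3, 37, 11)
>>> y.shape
(11, 3, 11)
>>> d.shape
(37, 3)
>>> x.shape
(11, 3, 11)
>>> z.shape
(3, 37, 3)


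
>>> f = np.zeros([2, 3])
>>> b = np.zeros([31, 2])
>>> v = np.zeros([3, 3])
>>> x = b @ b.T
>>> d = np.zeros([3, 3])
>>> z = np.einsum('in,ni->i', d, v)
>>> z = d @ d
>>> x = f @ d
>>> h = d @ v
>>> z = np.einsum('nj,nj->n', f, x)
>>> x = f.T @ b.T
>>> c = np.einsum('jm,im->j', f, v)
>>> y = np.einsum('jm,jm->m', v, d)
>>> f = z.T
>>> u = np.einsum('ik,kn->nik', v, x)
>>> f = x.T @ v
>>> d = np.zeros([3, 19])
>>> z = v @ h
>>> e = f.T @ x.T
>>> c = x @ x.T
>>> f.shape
(31, 3)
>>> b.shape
(31, 2)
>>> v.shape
(3, 3)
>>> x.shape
(3, 31)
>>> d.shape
(3, 19)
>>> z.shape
(3, 3)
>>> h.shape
(3, 3)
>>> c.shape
(3, 3)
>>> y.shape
(3,)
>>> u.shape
(31, 3, 3)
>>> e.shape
(3, 3)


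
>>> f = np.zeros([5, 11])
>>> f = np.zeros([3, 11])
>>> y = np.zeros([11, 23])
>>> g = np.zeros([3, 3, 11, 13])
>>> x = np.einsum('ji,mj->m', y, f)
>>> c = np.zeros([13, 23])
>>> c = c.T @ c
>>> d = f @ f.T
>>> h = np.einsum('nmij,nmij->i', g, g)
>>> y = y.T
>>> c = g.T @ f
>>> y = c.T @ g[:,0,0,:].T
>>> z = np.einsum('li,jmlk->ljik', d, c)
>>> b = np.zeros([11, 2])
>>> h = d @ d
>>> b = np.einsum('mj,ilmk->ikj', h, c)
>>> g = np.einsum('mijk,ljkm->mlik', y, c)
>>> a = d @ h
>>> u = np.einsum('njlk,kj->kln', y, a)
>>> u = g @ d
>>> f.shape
(3, 11)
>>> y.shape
(11, 3, 11, 3)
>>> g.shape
(11, 13, 3, 3)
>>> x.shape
(3,)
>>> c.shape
(13, 11, 3, 11)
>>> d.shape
(3, 3)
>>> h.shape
(3, 3)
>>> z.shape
(3, 13, 3, 11)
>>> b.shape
(13, 11, 3)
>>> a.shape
(3, 3)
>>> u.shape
(11, 13, 3, 3)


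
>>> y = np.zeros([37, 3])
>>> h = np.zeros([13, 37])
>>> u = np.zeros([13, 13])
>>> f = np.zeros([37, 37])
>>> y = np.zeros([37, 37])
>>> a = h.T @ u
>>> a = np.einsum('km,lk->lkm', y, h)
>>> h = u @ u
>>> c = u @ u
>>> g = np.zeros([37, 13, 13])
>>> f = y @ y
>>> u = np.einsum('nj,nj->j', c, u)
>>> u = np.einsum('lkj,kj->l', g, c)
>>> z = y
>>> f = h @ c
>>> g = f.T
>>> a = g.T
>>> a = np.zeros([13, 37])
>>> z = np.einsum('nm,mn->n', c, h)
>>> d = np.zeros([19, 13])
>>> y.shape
(37, 37)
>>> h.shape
(13, 13)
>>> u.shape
(37,)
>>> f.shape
(13, 13)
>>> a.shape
(13, 37)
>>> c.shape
(13, 13)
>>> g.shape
(13, 13)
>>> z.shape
(13,)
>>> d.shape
(19, 13)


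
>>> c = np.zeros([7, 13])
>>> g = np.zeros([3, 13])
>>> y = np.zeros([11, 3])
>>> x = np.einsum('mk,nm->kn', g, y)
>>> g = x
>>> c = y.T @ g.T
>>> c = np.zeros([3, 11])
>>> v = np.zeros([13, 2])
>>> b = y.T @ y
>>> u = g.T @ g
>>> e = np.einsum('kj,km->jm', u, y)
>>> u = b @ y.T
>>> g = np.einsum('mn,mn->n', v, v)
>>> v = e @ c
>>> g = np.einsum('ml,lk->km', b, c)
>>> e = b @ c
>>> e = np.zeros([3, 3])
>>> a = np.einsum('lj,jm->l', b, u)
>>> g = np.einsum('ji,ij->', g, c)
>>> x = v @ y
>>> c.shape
(3, 11)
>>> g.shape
()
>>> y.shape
(11, 3)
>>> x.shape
(11, 3)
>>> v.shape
(11, 11)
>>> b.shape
(3, 3)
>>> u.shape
(3, 11)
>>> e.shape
(3, 3)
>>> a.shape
(3,)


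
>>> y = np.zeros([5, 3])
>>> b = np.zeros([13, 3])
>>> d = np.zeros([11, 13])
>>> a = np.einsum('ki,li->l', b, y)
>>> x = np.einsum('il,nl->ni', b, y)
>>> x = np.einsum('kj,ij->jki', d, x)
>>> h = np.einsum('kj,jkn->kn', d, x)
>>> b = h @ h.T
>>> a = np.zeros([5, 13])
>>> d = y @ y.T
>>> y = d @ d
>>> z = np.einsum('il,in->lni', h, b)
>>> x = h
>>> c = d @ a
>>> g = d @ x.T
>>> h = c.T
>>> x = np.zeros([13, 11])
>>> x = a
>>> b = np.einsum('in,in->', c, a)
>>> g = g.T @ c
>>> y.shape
(5, 5)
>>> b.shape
()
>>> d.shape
(5, 5)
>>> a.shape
(5, 13)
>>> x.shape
(5, 13)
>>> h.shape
(13, 5)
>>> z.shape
(5, 11, 11)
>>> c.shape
(5, 13)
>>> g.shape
(11, 13)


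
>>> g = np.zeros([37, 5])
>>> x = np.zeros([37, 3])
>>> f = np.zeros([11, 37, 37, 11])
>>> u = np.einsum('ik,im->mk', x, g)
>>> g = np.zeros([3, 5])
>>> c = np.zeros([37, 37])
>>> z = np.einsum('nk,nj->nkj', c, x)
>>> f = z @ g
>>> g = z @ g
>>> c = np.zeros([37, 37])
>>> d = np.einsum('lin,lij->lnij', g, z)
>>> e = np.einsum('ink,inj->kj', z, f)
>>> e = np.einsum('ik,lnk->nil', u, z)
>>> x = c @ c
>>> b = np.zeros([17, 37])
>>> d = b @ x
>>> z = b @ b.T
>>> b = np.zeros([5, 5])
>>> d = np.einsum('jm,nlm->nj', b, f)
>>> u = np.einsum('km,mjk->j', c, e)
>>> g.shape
(37, 37, 5)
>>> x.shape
(37, 37)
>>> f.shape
(37, 37, 5)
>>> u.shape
(5,)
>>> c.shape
(37, 37)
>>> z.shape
(17, 17)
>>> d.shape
(37, 5)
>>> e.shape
(37, 5, 37)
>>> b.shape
(5, 5)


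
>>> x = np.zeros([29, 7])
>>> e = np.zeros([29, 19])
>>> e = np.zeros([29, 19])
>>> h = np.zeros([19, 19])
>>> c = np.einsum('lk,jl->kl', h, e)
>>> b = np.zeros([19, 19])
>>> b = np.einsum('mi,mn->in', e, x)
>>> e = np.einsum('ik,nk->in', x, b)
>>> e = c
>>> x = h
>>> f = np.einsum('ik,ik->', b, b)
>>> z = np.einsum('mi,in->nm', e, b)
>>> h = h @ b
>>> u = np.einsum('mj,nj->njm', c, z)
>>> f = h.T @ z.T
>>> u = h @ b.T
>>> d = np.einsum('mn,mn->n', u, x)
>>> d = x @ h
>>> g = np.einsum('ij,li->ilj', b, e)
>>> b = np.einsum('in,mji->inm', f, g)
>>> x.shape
(19, 19)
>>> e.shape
(19, 19)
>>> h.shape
(19, 7)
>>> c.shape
(19, 19)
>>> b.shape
(7, 7, 19)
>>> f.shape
(7, 7)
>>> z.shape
(7, 19)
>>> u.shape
(19, 19)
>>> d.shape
(19, 7)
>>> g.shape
(19, 19, 7)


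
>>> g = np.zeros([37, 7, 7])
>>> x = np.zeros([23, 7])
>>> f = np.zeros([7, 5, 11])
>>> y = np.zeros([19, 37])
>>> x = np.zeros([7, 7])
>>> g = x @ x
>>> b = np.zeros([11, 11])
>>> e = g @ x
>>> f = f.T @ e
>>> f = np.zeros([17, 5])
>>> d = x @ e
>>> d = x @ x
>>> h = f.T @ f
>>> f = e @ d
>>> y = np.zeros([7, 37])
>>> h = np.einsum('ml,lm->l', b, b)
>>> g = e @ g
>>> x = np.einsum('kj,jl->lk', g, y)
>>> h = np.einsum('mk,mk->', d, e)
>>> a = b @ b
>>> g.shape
(7, 7)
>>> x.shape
(37, 7)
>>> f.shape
(7, 7)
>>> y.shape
(7, 37)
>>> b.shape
(11, 11)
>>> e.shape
(7, 7)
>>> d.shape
(7, 7)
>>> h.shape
()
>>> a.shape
(11, 11)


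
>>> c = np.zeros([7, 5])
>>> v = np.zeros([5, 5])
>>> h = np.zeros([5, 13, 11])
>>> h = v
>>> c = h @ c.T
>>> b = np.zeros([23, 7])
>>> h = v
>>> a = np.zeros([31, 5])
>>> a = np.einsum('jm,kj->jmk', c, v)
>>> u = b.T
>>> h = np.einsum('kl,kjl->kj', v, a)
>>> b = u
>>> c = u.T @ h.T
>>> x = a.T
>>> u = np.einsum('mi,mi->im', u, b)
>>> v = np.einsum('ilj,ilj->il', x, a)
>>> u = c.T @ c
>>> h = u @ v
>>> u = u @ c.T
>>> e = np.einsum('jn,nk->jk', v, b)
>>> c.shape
(23, 5)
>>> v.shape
(5, 7)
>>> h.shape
(5, 7)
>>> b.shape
(7, 23)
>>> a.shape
(5, 7, 5)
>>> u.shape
(5, 23)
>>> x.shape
(5, 7, 5)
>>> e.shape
(5, 23)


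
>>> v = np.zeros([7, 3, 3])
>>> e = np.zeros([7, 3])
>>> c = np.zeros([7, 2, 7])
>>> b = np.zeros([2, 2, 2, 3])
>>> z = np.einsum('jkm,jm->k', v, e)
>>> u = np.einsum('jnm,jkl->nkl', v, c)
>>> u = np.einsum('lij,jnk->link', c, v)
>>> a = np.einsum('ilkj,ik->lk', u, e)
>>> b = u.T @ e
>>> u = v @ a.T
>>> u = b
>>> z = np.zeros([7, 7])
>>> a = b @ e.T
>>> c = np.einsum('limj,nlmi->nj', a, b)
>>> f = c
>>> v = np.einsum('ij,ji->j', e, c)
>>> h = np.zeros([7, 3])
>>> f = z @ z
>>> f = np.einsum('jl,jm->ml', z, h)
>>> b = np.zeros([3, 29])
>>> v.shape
(3,)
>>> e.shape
(7, 3)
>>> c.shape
(3, 7)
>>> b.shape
(3, 29)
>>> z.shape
(7, 7)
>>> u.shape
(3, 3, 2, 3)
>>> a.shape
(3, 3, 2, 7)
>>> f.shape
(3, 7)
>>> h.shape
(7, 3)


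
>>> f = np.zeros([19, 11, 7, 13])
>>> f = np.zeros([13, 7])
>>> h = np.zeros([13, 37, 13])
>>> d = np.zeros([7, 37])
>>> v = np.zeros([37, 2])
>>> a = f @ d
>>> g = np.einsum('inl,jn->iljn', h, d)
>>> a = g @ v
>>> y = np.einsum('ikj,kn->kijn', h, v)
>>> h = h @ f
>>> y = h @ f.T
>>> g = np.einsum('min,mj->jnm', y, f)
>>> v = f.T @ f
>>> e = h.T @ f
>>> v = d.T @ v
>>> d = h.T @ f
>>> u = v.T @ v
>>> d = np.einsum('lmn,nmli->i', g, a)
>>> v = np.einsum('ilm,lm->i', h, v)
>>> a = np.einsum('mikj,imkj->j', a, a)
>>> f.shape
(13, 7)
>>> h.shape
(13, 37, 7)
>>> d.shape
(2,)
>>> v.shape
(13,)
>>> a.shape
(2,)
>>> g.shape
(7, 13, 13)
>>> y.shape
(13, 37, 13)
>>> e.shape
(7, 37, 7)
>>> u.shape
(7, 7)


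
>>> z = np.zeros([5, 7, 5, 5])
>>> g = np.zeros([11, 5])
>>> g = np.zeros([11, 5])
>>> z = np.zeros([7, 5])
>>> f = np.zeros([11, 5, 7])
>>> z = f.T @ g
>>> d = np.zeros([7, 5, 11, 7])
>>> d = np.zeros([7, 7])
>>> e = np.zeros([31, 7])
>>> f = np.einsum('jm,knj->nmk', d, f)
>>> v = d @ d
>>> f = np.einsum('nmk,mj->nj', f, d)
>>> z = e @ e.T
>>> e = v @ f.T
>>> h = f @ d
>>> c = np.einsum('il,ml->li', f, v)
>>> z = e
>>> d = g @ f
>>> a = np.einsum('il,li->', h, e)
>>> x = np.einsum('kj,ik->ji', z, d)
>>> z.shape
(7, 5)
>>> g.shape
(11, 5)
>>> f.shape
(5, 7)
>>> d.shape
(11, 7)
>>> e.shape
(7, 5)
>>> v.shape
(7, 7)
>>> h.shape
(5, 7)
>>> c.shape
(7, 5)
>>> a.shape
()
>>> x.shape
(5, 11)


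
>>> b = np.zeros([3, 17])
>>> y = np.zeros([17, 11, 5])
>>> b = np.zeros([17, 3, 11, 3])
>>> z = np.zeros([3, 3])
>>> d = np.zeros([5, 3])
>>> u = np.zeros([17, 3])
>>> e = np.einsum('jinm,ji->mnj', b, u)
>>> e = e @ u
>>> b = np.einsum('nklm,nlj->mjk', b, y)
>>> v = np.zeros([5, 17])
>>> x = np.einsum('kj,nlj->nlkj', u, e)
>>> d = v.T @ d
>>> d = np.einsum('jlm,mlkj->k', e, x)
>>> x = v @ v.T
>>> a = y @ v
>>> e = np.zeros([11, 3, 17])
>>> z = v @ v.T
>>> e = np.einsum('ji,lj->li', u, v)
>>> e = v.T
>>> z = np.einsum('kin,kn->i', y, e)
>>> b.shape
(3, 5, 3)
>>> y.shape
(17, 11, 5)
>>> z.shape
(11,)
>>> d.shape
(17,)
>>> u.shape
(17, 3)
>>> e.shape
(17, 5)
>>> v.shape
(5, 17)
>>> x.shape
(5, 5)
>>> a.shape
(17, 11, 17)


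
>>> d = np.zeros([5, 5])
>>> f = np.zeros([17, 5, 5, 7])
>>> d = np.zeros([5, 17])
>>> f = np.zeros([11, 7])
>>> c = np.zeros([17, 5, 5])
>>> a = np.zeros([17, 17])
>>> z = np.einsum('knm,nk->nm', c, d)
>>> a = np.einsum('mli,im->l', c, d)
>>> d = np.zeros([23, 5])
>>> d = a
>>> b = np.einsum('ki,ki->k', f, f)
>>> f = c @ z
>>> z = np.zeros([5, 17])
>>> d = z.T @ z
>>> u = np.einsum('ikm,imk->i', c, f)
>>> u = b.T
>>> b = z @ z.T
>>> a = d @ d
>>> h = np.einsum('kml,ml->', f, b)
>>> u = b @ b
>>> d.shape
(17, 17)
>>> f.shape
(17, 5, 5)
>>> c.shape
(17, 5, 5)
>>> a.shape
(17, 17)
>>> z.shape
(5, 17)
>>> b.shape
(5, 5)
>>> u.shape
(5, 5)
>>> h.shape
()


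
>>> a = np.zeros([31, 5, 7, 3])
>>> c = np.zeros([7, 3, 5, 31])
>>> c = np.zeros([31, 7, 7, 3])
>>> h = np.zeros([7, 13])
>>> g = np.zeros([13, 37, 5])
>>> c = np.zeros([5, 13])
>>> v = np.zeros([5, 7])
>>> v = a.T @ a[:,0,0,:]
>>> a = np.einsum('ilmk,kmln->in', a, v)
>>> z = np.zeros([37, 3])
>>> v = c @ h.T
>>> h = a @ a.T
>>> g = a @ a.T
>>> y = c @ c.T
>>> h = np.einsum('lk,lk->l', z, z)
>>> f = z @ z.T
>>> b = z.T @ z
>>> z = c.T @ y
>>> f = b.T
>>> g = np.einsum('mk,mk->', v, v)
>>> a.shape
(31, 3)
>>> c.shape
(5, 13)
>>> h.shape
(37,)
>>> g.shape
()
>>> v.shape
(5, 7)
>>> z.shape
(13, 5)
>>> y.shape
(5, 5)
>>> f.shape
(3, 3)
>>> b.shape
(3, 3)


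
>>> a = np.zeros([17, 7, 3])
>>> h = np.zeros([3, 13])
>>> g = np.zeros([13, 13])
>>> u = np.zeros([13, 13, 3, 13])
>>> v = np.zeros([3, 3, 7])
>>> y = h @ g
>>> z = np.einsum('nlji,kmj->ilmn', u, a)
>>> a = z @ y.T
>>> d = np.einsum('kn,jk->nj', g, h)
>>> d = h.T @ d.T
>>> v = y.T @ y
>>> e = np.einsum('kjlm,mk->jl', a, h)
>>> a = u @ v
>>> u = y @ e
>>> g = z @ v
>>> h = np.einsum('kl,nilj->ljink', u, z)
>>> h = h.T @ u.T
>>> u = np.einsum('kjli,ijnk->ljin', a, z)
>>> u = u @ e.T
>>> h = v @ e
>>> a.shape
(13, 13, 3, 13)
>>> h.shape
(13, 7)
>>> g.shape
(13, 13, 7, 13)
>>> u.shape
(3, 13, 13, 13)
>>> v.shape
(13, 13)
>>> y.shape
(3, 13)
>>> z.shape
(13, 13, 7, 13)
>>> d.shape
(13, 13)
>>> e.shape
(13, 7)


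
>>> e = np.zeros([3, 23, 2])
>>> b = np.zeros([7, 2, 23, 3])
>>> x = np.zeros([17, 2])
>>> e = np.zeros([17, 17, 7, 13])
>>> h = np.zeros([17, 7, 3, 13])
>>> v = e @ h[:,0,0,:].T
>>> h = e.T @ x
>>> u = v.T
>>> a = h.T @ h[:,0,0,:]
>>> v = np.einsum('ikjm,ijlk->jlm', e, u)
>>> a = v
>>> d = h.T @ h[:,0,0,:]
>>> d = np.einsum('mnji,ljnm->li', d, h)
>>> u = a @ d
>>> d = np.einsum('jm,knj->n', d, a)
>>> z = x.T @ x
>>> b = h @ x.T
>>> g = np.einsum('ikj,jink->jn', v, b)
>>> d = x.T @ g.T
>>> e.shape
(17, 17, 7, 13)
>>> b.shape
(13, 7, 17, 17)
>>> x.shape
(17, 2)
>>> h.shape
(13, 7, 17, 2)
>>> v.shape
(7, 17, 13)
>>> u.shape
(7, 17, 2)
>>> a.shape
(7, 17, 13)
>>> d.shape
(2, 13)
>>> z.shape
(2, 2)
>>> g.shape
(13, 17)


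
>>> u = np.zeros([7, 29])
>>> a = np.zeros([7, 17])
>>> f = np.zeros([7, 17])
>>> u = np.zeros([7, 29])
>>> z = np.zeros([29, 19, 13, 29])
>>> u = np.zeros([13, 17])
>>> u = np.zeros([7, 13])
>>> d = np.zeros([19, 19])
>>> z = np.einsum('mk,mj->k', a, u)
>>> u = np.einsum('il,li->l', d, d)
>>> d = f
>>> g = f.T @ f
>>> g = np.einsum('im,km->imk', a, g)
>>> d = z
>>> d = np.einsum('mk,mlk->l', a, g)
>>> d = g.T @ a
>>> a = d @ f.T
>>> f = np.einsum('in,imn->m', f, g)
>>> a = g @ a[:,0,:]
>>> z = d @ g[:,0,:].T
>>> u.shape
(19,)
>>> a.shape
(7, 17, 7)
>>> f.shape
(17,)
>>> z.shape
(17, 17, 7)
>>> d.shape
(17, 17, 17)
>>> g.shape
(7, 17, 17)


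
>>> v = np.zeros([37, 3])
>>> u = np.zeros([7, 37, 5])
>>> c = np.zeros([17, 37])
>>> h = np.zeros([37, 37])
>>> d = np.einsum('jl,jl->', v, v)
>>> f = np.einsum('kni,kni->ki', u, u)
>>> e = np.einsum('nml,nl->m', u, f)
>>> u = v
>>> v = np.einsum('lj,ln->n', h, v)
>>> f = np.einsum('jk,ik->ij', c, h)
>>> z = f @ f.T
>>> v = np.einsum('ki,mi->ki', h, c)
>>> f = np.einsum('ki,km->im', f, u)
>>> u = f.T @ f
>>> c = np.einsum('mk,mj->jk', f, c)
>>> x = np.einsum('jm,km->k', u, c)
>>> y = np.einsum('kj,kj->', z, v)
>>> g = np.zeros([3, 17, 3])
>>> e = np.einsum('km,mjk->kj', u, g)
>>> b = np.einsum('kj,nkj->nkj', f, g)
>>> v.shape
(37, 37)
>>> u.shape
(3, 3)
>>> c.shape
(37, 3)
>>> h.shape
(37, 37)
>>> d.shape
()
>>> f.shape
(17, 3)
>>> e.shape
(3, 17)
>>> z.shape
(37, 37)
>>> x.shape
(37,)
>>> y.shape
()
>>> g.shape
(3, 17, 3)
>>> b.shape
(3, 17, 3)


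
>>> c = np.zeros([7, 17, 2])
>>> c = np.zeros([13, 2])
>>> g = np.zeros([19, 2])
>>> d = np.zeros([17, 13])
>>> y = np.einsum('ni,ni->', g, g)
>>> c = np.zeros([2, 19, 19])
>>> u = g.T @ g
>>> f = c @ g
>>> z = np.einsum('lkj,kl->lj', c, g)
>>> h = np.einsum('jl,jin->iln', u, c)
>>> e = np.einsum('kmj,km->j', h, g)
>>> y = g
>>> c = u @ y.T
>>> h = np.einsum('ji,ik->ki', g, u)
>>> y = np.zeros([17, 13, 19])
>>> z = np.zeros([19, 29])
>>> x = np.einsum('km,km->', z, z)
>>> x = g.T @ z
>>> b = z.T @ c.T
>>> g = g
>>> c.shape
(2, 19)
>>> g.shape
(19, 2)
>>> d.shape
(17, 13)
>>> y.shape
(17, 13, 19)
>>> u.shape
(2, 2)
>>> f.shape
(2, 19, 2)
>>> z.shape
(19, 29)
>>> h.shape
(2, 2)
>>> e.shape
(19,)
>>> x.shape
(2, 29)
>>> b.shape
(29, 2)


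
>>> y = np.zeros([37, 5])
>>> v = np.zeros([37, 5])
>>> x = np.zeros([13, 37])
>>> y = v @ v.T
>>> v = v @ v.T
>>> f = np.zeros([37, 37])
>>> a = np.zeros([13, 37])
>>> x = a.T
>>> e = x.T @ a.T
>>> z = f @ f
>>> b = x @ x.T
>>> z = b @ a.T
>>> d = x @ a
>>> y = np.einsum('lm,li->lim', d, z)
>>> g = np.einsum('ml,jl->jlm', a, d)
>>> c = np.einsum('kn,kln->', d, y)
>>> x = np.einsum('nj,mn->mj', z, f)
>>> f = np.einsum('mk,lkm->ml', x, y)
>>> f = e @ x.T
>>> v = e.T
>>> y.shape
(37, 13, 37)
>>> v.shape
(13, 13)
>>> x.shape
(37, 13)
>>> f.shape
(13, 37)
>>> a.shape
(13, 37)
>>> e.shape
(13, 13)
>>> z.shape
(37, 13)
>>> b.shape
(37, 37)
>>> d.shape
(37, 37)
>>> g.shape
(37, 37, 13)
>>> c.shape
()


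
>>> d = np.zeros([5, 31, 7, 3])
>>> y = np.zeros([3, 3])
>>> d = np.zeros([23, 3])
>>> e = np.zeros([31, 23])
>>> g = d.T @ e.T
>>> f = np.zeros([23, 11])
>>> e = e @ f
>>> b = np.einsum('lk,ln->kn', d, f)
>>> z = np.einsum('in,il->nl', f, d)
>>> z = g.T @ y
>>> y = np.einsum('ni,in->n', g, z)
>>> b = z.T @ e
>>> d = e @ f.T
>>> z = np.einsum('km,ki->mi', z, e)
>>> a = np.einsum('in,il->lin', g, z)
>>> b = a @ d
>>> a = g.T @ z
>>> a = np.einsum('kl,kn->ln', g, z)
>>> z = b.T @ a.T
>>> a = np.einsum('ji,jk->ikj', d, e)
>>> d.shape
(31, 23)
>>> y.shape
(3,)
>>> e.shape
(31, 11)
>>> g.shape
(3, 31)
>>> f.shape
(23, 11)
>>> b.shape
(11, 3, 23)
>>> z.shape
(23, 3, 31)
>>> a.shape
(23, 11, 31)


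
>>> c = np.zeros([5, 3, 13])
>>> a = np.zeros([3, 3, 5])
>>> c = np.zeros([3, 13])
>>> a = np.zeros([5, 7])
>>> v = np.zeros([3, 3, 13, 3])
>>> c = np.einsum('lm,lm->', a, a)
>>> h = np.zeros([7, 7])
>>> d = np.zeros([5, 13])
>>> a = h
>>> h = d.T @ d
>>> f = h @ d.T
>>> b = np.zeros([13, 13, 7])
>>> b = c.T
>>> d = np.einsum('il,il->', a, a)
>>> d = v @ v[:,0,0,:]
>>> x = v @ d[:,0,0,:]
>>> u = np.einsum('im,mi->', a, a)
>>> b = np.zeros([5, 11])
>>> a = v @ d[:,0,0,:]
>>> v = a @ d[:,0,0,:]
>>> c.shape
()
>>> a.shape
(3, 3, 13, 3)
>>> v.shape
(3, 3, 13, 3)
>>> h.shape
(13, 13)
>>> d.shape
(3, 3, 13, 3)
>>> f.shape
(13, 5)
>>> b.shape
(5, 11)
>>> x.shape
(3, 3, 13, 3)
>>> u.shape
()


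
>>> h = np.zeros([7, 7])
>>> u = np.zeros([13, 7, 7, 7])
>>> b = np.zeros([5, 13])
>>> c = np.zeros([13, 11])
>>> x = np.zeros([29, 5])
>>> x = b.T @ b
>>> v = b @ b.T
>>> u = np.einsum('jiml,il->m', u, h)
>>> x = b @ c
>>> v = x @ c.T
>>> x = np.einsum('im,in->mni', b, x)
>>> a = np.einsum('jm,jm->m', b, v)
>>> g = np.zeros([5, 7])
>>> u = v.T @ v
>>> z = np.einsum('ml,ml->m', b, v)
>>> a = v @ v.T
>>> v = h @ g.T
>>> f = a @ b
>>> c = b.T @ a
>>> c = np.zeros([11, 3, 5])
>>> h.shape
(7, 7)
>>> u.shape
(13, 13)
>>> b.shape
(5, 13)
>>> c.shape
(11, 3, 5)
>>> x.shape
(13, 11, 5)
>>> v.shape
(7, 5)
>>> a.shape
(5, 5)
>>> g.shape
(5, 7)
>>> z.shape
(5,)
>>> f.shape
(5, 13)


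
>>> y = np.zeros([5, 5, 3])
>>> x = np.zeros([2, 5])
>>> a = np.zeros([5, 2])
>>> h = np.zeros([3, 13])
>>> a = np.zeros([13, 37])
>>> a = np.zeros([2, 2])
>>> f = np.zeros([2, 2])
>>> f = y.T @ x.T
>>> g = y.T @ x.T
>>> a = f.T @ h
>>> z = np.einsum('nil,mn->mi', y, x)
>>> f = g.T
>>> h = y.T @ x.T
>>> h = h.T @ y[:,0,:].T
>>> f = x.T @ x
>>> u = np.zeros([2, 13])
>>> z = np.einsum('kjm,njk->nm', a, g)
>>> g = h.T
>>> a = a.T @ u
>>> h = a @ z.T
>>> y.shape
(5, 5, 3)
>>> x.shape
(2, 5)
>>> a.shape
(13, 5, 13)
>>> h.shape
(13, 5, 3)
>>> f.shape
(5, 5)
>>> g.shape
(5, 5, 2)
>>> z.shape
(3, 13)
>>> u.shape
(2, 13)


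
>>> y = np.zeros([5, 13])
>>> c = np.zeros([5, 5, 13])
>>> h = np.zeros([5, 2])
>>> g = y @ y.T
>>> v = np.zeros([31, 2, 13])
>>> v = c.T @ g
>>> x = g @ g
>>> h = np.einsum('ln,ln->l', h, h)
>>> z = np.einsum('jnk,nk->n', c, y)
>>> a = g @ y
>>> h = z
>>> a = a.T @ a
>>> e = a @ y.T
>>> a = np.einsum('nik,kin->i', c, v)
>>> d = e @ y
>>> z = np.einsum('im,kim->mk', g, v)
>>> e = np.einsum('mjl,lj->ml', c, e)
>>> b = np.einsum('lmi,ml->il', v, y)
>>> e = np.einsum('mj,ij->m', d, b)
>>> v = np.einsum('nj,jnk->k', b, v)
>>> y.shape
(5, 13)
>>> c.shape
(5, 5, 13)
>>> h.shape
(5,)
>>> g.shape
(5, 5)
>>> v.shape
(5,)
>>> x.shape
(5, 5)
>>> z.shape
(5, 13)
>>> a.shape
(5,)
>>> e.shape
(13,)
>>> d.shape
(13, 13)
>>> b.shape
(5, 13)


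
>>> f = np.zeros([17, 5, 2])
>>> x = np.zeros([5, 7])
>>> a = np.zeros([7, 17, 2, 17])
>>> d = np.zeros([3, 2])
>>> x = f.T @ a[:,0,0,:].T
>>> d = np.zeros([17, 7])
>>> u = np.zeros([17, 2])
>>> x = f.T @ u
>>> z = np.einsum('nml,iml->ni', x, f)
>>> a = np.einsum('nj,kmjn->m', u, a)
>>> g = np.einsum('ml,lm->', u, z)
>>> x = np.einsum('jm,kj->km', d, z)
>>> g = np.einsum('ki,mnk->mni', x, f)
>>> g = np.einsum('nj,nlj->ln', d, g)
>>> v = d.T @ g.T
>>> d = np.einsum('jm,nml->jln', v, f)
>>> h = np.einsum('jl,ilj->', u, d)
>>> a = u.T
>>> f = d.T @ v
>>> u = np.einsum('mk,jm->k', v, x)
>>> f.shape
(17, 2, 5)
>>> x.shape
(2, 7)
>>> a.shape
(2, 17)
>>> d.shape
(7, 2, 17)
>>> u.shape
(5,)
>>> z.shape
(2, 17)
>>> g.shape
(5, 17)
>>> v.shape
(7, 5)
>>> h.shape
()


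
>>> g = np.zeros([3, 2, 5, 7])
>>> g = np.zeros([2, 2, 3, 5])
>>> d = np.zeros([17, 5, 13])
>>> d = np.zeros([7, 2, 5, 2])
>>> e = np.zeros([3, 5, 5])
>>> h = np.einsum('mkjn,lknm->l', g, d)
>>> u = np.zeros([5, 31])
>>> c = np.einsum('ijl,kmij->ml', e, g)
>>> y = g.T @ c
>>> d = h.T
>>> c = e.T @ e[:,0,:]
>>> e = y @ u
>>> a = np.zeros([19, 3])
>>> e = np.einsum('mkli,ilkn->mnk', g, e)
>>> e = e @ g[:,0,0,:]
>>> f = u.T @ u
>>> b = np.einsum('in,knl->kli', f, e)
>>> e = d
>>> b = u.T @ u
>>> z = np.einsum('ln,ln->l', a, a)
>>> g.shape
(2, 2, 3, 5)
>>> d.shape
(7,)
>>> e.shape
(7,)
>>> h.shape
(7,)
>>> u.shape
(5, 31)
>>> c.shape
(5, 5, 5)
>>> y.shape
(5, 3, 2, 5)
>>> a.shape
(19, 3)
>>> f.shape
(31, 31)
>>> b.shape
(31, 31)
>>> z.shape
(19,)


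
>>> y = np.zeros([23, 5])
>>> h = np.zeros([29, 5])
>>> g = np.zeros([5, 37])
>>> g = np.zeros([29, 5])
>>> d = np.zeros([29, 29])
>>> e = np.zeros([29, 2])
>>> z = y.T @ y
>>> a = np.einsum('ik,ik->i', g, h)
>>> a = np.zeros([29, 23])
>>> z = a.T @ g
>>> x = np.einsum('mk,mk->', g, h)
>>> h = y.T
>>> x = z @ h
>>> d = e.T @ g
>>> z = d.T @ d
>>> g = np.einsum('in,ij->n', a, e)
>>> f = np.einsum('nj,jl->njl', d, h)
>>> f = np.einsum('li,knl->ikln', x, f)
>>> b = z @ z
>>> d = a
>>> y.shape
(23, 5)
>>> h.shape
(5, 23)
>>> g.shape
(23,)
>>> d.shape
(29, 23)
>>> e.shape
(29, 2)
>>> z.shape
(5, 5)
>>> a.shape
(29, 23)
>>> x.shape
(23, 23)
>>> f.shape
(23, 2, 23, 5)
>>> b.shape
(5, 5)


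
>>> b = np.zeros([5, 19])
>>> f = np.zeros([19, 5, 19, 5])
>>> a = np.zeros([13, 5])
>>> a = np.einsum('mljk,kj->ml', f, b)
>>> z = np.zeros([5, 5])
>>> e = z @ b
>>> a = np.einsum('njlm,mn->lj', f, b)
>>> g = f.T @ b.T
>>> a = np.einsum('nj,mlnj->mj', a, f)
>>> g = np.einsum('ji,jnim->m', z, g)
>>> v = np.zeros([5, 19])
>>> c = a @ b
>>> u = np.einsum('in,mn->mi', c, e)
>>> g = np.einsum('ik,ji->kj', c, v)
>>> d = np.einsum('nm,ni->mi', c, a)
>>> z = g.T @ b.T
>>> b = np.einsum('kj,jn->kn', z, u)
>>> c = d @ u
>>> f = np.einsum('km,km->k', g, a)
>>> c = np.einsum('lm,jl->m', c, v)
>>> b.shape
(5, 19)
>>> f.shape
(19,)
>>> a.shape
(19, 5)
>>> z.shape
(5, 5)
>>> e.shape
(5, 19)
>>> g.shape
(19, 5)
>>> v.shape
(5, 19)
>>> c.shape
(19,)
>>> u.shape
(5, 19)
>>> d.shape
(19, 5)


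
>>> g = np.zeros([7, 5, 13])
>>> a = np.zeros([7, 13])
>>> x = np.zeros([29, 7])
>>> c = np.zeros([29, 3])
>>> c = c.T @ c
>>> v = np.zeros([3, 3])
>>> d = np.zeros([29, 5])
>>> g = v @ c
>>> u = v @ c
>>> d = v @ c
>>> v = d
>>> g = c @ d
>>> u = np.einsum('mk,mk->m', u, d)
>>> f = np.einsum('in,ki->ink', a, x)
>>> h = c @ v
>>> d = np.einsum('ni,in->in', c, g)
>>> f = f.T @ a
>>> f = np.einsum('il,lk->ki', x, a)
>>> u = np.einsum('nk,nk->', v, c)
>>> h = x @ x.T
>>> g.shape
(3, 3)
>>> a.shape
(7, 13)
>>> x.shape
(29, 7)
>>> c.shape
(3, 3)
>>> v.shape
(3, 3)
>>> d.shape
(3, 3)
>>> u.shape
()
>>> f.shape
(13, 29)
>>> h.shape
(29, 29)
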